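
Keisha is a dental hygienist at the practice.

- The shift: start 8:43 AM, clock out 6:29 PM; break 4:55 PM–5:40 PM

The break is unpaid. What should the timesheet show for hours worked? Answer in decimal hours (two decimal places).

The shift: 8:43 AM–6:29 PM = 9 h 46 min; less 45 min break → 9 h 1 min

9.02 hours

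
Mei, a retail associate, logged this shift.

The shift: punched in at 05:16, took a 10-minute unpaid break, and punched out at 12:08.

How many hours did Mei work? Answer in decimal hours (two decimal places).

6.70 hours

The shift: 05:16–12:08 = 6 h 52 min; less 10 min break → 6 h 42 min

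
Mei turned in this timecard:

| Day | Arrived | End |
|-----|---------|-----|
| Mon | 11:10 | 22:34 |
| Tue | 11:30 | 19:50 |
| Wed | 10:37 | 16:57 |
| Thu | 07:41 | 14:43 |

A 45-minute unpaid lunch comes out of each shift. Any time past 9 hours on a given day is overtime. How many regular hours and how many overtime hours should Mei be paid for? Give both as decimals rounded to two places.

Mon: 11:10–22:34 = 11 h 24 min; less 45 min break → 10 h 39 min
Tue: 11:30–19:50 = 8 h 20 min; less 45 min break → 7 h 35 min
Wed: 10:37–16:57 = 6 h 20 min; less 45 min break → 5 h 35 min
Thu: 07:41–14:43 = 7 h 2 min; less 45 min break → 6 h 17 min
Mon reg 9 h 0 min / OT 1 h 39 min; Tue reg 7 h 35 min / OT 0 h 0 min; Wed reg 5 h 35 min / OT 0 h 0 min; Thu reg 6 h 17 min / OT 0 h 0 min.
Totals: regular 28 h 27 min, overtime 1 h 39 min.

Regular 28.45 hours, overtime 1.65 hours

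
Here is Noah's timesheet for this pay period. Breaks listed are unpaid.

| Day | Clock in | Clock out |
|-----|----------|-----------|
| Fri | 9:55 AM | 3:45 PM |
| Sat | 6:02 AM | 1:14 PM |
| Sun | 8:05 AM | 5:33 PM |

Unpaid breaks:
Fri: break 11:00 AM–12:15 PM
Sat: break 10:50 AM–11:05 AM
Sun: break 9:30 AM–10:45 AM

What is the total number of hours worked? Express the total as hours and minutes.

Fri: 9:55 AM–3:45 PM = 5 h 50 min; less 75 min break → 4 h 35 min
Sat: 6:02 AM–1:14 PM = 7 h 12 min; less 15 min break → 6 h 57 min
Sun: 8:05 AM–5:33 PM = 9 h 28 min; less 75 min break → 8 h 13 min
Total: 4 h 35 min + 6 h 57 min + 8 h 13 min = 19 h 45 min.

19 h 45 min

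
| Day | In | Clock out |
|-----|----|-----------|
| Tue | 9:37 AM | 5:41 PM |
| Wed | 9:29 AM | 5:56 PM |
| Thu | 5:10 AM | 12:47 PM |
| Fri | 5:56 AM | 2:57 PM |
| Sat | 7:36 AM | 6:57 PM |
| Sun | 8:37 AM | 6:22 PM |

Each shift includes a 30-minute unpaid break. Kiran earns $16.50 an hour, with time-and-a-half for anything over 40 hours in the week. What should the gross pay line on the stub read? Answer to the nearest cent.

Tue: 9:37 AM–5:41 PM = 8 h 4 min; less 30 min break → 7 h 34 min
Wed: 9:29 AM–5:56 PM = 8 h 27 min; less 30 min break → 7 h 57 min
Thu: 5:10 AM–12:47 PM = 7 h 37 min; less 30 min break → 7 h 7 min
Fri: 5:56 AM–2:57 PM = 9 h 1 min; less 30 min break → 8 h 31 min
Sat: 7:36 AM–6:57 PM = 11 h 21 min; less 30 min break → 10 h 51 min
Sun: 8:37 AM–6:22 PM = 9 h 45 min; less 30 min break → 9 h 15 min
Total worked: 51 h 15 min = 3075 min.
Regular 40 h 0 min = 2400 min at $16.50/h; overtime 11 h 15 min = 675 min at $24.75/h.
Pay = (2400 × $16.50 + 675 × $24.75) ÷ 60 = $938.44.

$938.44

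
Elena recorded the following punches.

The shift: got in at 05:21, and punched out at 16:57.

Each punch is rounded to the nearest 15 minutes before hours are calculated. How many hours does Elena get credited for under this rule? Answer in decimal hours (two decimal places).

11.75 hours

The shift: in 05:21→05:15, out 16:57→17:00; 11 h 45 min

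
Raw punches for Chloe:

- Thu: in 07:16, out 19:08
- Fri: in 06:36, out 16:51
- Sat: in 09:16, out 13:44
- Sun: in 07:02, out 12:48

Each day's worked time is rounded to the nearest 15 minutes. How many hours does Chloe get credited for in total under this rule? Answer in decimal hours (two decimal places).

32.25 hours

Thu: 07:16–19:08 = 11 h 52 min → rounds to 11 h 45 min
Fri: 06:36–16:51 = 10 h 15 min → rounds to 10 h 15 min
Sat: 09:16–13:44 = 4 h 28 min → rounds to 4 h 30 min
Sun: 07:02–12:48 = 5 h 46 min → rounds to 5 h 45 min
Total credited: 32 h 15 min.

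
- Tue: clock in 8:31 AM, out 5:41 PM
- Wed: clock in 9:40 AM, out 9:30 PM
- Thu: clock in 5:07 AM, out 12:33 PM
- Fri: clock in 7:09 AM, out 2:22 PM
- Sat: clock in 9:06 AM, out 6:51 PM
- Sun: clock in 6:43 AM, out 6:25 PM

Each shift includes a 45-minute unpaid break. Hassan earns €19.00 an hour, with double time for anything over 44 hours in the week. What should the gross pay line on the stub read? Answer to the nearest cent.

Tue: 8:31 AM–5:41 PM = 9 h 10 min; less 45 min break → 8 h 25 min
Wed: 9:40 AM–9:30 PM = 11 h 50 min; less 45 min break → 11 h 5 min
Thu: 5:07 AM–12:33 PM = 7 h 26 min; less 45 min break → 6 h 41 min
Fri: 7:09 AM–2:22 PM = 7 h 13 min; less 45 min break → 6 h 28 min
Sat: 9:06 AM–6:51 PM = 9 h 45 min; less 45 min break → 9 h 0 min
Sun: 6:43 AM–6:25 PM = 11 h 42 min; less 45 min break → 10 h 57 min
Total worked: 52 h 36 min = 3156 min.
Regular 44 h 0 min = 2640 min at €19.00/h; overtime 8 h 36 min = 516 min at €38.00/h.
Pay = (2640 × €19.00 + 516 × €38.00) ÷ 60 = €1162.80.

€1162.80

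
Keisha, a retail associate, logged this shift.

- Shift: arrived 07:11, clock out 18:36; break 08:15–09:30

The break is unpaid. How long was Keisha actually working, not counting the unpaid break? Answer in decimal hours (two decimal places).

10.17 hours

Shift: 07:11–18:36 = 11 h 25 min; less 75 min break → 10 h 10 min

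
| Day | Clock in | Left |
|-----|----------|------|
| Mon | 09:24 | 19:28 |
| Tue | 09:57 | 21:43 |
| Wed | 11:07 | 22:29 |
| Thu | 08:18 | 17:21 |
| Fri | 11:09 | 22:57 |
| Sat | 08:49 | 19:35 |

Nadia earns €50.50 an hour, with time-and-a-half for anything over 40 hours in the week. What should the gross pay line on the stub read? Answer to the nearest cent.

€3899.86

Mon: 09:24–19:28 = 10 h 4 min
Tue: 09:57–21:43 = 11 h 46 min
Wed: 11:07–22:29 = 11 h 22 min
Thu: 08:18–17:21 = 9 h 3 min
Fri: 11:09–22:57 = 11 h 48 min
Sat: 08:49–19:35 = 10 h 46 min
Total worked: 64 h 49 min = 3889 min.
Regular 40 h 0 min = 2400 min at €50.50/h; overtime 24 h 49 min = 1489 min at €75.75/h.
Pay = (2400 × €50.50 + 1489 × €75.75) ÷ 60 = €3899.86.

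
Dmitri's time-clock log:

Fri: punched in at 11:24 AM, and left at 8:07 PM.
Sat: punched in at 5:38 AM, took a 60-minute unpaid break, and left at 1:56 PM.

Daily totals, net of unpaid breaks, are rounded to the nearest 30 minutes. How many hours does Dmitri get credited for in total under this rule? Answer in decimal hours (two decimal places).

16.00 hours

Fri: 11:24 AM–8:07 PM = 8 h 43 min → rounds to 8 h 30 min
Sat: 5:38 AM–1:56 PM = 8 h 18 min − 60 min = 7 h 18 min → rounds to 7 h 30 min
Total credited: 16 h 0 min.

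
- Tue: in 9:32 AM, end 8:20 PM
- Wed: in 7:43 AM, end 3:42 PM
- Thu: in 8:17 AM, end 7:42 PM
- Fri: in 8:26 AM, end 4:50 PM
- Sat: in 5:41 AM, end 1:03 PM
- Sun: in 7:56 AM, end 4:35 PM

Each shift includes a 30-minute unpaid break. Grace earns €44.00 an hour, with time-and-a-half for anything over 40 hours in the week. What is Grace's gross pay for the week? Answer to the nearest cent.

Tue: 9:32 AM–8:20 PM = 10 h 48 min; less 30 min break → 10 h 18 min
Wed: 7:43 AM–3:42 PM = 7 h 59 min; less 30 min break → 7 h 29 min
Thu: 8:17 AM–7:42 PM = 11 h 25 min; less 30 min break → 10 h 55 min
Fri: 8:26 AM–4:50 PM = 8 h 24 min; less 30 min break → 7 h 54 min
Sat: 5:41 AM–1:03 PM = 7 h 22 min; less 30 min break → 6 h 52 min
Sun: 7:56 AM–4:35 PM = 8 h 39 min; less 30 min break → 8 h 9 min
Total worked: 51 h 37 min = 3097 min.
Regular 40 h 0 min = 2400 min at €44.00/h; overtime 11 h 37 min = 697 min at €66.00/h.
Pay = (2400 × €44.00 + 697 × €66.00) ÷ 60 = €2526.70.

€2526.70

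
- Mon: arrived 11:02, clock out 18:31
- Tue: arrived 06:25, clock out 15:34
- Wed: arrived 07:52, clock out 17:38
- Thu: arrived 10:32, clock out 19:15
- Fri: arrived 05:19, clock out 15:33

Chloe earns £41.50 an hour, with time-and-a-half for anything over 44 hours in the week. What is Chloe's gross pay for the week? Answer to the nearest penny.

£1910.04

Mon: 11:02–18:31 = 7 h 29 min
Tue: 06:25–15:34 = 9 h 9 min
Wed: 07:52–17:38 = 9 h 46 min
Thu: 10:32–19:15 = 8 h 43 min
Fri: 05:19–15:33 = 10 h 14 min
Total worked: 45 h 21 min = 2721 min.
Regular 44 h 0 min = 2640 min at £41.50/h; overtime 1 h 21 min = 81 min at £62.25/h.
Pay = (2640 × £41.50 + 81 × £62.25) ÷ 60 = £1910.04.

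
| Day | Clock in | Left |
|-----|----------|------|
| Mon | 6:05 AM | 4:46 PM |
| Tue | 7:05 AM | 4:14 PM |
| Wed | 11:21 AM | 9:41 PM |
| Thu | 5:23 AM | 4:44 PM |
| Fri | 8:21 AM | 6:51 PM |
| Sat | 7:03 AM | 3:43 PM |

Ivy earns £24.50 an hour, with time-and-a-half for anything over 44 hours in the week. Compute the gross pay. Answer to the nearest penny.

Mon: 6:05 AM–4:46 PM = 10 h 41 min
Tue: 7:05 AM–4:14 PM = 9 h 9 min
Wed: 11:21 AM–9:41 PM = 10 h 20 min
Thu: 5:23 AM–4:44 PM = 11 h 21 min
Fri: 8:21 AM–6:51 PM = 10 h 30 min
Sat: 7:03 AM–3:43 PM = 8 h 40 min
Total worked: 60 h 41 min = 3641 min.
Regular 44 h 0 min = 2640 min at £24.50/h; overtime 16 h 41 min = 1001 min at £36.75/h.
Pay = (2640 × £24.50 + 1001 × £36.75) ÷ 60 = £1691.11.

£1691.11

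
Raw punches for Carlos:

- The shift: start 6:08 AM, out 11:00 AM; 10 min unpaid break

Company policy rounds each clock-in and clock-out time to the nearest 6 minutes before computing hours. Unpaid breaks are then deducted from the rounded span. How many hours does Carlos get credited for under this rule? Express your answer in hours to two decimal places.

4.73 hours

The shift: in 6:08 AM→6:06 AM, out 11:00 AM→11:00 AM; 4 h 54 min − 10 min = 4 h 44 min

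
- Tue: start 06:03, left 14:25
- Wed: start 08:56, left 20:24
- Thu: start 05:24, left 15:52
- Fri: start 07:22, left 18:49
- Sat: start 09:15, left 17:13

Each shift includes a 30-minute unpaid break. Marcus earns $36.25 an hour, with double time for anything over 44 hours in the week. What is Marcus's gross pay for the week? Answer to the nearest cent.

$1828.21

Tue: 06:03–14:25 = 8 h 22 min; less 30 min break → 7 h 52 min
Wed: 08:56–20:24 = 11 h 28 min; less 30 min break → 10 h 58 min
Thu: 05:24–15:52 = 10 h 28 min; less 30 min break → 9 h 58 min
Fri: 07:22–18:49 = 11 h 27 min; less 30 min break → 10 h 57 min
Sat: 09:15–17:13 = 7 h 58 min; less 30 min break → 7 h 28 min
Total worked: 47 h 13 min = 2833 min.
Regular 44 h 0 min = 2640 min at $36.25/h; overtime 3 h 13 min = 193 min at $72.50/h.
Pay = (2640 × $36.25 + 193 × $72.50) ÷ 60 = $1828.21.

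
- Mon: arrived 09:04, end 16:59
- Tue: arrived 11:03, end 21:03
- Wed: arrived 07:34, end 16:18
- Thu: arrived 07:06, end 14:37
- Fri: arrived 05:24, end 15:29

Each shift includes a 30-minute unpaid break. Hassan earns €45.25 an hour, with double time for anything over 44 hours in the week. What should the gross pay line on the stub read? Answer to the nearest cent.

Mon: 09:04–16:59 = 7 h 55 min; less 30 min break → 7 h 25 min
Tue: 11:03–21:03 = 10 h 0 min; less 30 min break → 9 h 30 min
Wed: 07:34–16:18 = 8 h 44 min; less 30 min break → 8 h 14 min
Thu: 07:06–14:37 = 7 h 31 min; less 30 min break → 7 h 1 min
Fri: 05:24–15:29 = 10 h 5 min; less 30 min break → 9 h 35 min
Total worked: 41 h 45 min = 2505 min.
Regular 41 h 45 min = 2505 min at €45.25/h; overtime 0 h 0 min = 0 min at €90.50/h.
Pay = (2505 × €45.25 + 0 × €90.50) ÷ 60 = €1889.19.

€1889.19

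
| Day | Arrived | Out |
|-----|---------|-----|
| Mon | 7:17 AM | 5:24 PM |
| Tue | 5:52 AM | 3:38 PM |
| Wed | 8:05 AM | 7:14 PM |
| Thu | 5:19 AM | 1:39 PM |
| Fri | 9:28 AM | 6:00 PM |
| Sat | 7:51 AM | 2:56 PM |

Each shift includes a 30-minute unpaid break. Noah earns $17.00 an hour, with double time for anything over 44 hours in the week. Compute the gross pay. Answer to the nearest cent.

$1019.43

Mon: 7:17 AM–5:24 PM = 10 h 7 min; less 30 min break → 9 h 37 min
Tue: 5:52 AM–3:38 PM = 9 h 46 min; less 30 min break → 9 h 16 min
Wed: 8:05 AM–7:14 PM = 11 h 9 min; less 30 min break → 10 h 39 min
Thu: 5:19 AM–1:39 PM = 8 h 20 min; less 30 min break → 7 h 50 min
Fri: 9:28 AM–6:00 PM = 8 h 32 min; less 30 min break → 8 h 2 min
Sat: 7:51 AM–2:56 PM = 7 h 5 min; less 30 min break → 6 h 35 min
Total worked: 51 h 59 min = 3119 min.
Regular 44 h 0 min = 2640 min at $17.00/h; overtime 7 h 59 min = 479 min at $34.00/h.
Pay = (2640 × $17.00 + 479 × $34.00) ÷ 60 = $1019.43.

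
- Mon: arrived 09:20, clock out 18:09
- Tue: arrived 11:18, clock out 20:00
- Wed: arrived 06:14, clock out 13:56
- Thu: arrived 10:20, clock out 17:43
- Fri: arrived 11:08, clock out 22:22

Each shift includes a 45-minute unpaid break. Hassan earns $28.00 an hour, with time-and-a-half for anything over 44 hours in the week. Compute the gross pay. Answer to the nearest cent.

Mon: 09:20–18:09 = 8 h 49 min; less 45 min break → 8 h 4 min
Tue: 11:18–20:00 = 8 h 42 min; less 45 min break → 7 h 57 min
Wed: 06:14–13:56 = 7 h 42 min; less 45 min break → 6 h 57 min
Thu: 10:20–17:43 = 7 h 23 min; less 45 min break → 6 h 38 min
Fri: 11:08–22:22 = 11 h 14 min; less 45 min break → 10 h 29 min
Total worked: 40 h 5 min = 2405 min.
Regular 40 h 5 min = 2405 min at $28.00/h; overtime 0 h 0 min = 0 min at $42.00/h.
Pay = (2405 × $28.00 + 0 × $42.00) ÷ 60 = $1122.33.

$1122.33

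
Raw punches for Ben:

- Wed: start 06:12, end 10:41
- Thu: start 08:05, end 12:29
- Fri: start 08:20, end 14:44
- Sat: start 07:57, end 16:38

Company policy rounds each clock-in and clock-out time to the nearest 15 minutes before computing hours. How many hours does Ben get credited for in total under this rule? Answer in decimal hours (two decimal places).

Wed: in 06:12→06:15, out 10:41→10:45; 4 h 30 min
Thu: in 08:05→08:00, out 12:29→12:30; 4 h 30 min
Fri: in 08:20→08:15, out 14:44→14:45; 6 h 30 min
Sat: in 07:57→08:00, out 16:38→16:45; 8 h 45 min
Total credited: 24 h 15 min.

24.25 hours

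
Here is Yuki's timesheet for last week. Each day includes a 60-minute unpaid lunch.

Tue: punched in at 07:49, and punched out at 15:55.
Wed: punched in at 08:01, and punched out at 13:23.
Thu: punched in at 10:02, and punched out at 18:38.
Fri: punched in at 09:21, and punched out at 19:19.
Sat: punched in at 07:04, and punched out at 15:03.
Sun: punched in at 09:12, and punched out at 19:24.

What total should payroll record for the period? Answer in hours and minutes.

Tue: 07:49–15:55 = 8 h 6 min; less 60 min break → 7 h 6 min
Wed: 08:01–13:23 = 5 h 22 min; less 60 min break → 4 h 22 min
Thu: 10:02–18:38 = 8 h 36 min; less 60 min break → 7 h 36 min
Fri: 09:21–19:19 = 9 h 58 min; less 60 min break → 8 h 58 min
Sat: 07:04–15:03 = 7 h 59 min; less 60 min break → 6 h 59 min
Sun: 09:12–19:24 = 10 h 12 min; less 60 min break → 9 h 12 min
Total: 7 h 6 min + 4 h 22 min + 7 h 36 min + 8 h 58 min + 6 h 59 min + 9 h 12 min = 44 h 13 min.

44 h 13 min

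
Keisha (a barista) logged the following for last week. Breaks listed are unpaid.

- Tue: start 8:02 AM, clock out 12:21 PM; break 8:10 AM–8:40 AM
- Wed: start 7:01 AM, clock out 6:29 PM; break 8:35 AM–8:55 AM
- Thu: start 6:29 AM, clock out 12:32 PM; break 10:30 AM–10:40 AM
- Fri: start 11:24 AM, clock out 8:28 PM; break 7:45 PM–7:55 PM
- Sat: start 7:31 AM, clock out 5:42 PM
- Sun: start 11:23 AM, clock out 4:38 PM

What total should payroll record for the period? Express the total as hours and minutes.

Tue: 8:02 AM–12:21 PM = 4 h 19 min; less 30 min break → 3 h 49 min
Wed: 7:01 AM–6:29 PM = 11 h 28 min; less 20 min break → 11 h 8 min
Thu: 6:29 AM–12:32 PM = 6 h 3 min; less 10 min break → 5 h 53 min
Fri: 11:24 AM–8:28 PM = 9 h 4 min; less 10 min break → 8 h 54 min
Sat: 7:31 AM–5:42 PM = 10 h 11 min
Sun: 11:23 AM–4:38 PM = 5 h 15 min
Total: 3 h 49 min + 11 h 8 min + 5 h 53 min + 8 h 54 min + 10 h 11 min + 5 h 15 min = 45 h 10 min.

45 h 10 min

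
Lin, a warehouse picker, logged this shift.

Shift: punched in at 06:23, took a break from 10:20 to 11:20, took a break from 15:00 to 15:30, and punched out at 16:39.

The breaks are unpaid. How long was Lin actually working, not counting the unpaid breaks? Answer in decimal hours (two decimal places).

8.77 hours

Shift: 06:23–16:39 = 10 h 16 min; less 90 min break → 8 h 46 min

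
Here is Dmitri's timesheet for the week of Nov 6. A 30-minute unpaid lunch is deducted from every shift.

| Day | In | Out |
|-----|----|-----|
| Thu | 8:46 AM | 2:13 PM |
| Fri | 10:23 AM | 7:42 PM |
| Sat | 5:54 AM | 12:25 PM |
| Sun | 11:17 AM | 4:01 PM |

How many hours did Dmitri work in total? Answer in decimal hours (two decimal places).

Thu: 8:46 AM–2:13 PM = 5 h 27 min; less 30 min break → 4 h 57 min
Fri: 10:23 AM–7:42 PM = 9 h 19 min; less 30 min break → 8 h 49 min
Sat: 5:54 AM–12:25 PM = 6 h 31 min; less 30 min break → 6 h 1 min
Sun: 11:17 AM–4:01 PM = 4 h 44 min; less 30 min break → 4 h 14 min
Total: 4 h 57 min + 8 h 49 min + 6 h 1 min + 4 h 14 min = 24 h 1 min.

24.02 hours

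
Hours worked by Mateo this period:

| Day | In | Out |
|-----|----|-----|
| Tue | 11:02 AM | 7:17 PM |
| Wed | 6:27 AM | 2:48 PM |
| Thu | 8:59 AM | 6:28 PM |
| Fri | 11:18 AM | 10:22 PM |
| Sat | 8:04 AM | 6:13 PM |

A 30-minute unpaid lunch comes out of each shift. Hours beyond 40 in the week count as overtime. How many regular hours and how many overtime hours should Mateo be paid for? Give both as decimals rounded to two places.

Tue: 11:02 AM–7:17 PM = 8 h 15 min; less 30 min break → 7 h 45 min
Wed: 6:27 AM–2:48 PM = 8 h 21 min; less 30 min break → 7 h 51 min
Thu: 8:59 AM–6:28 PM = 9 h 29 min; less 30 min break → 8 h 59 min
Fri: 11:18 AM–10:22 PM = 11 h 4 min; less 30 min break → 10 h 34 min
Sat: 8:04 AM–6:13 PM = 10 h 9 min; less 30 min break → 9 h 39 min
Total worked: 44 h 48 min = 44.80 h.
Threshold 40 h → overtime 4 h 48 min, regular 40 h 0 min.

Regular 40.00 hours, overtime 4.80 hours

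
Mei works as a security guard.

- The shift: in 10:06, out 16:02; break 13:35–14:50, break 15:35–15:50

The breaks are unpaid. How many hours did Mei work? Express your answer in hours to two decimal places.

The shift: 10:06–16:02 = 5 h 56 min; less 90 min break → 4 h 26 min

4.43 hours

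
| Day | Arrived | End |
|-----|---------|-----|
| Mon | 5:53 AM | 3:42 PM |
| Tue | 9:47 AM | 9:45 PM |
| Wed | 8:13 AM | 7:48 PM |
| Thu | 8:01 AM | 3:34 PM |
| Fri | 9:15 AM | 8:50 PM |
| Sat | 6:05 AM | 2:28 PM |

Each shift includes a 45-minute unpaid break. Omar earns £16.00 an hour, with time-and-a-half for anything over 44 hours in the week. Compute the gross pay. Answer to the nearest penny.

Mon: 5:53 AM–3:42 PM = 9 h 49 min; less 45 min break → 9 h 4 min
Tue: 9:47 AM–9:45 PM = 11 h 58 min; less 45 min break → 11 h 13 min
Wed: 8:13 AM–7:48 PM = 11 h 35 min; less 45 min break → 10 h 50 min
Thu: 8:01 AM–3:34 PM = 7 h 33 min; less 45 min break → 6 h 48 min
Fri: 9:15 AM–8:50 PM = 11 h 35 min; less 45 min break → 10 h 50 min
Sat: 6:05 AM–2:28 PM = 8 h 23 min; less 45 min break → 7 h 38 min
Total worked: 56 h 23 min = 3383 min.
Regular 44 h 0 min = 2640 min at £16.00/h; overtime 12 h 23 min = 743 min at £24.00/h.
Pay = (2640 × £16.00 + 743 × £24.00) ÷ 60 = £1001.20.

£1001.20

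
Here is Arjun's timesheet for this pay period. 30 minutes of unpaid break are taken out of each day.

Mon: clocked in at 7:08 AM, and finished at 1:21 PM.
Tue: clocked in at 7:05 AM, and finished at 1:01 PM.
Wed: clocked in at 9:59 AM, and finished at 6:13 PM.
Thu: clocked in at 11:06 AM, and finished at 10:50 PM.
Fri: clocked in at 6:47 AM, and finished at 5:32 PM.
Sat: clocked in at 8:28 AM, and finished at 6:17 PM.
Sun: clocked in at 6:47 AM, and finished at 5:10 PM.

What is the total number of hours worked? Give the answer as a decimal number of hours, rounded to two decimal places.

59.57 hours

Mon: 7:08 AM–1:21 PM = 6 h 13 min; less 30 min break → 5 h 43 min
Tue: 7:05 AM–1:01 PM = 5 h 56 min; less 30 min break → 5 h 26 min
Wed: 9:59 AM–6:13 PM = 8 h 14 min; less 30 min break → 7 h 44 min
Thu: 11:06 AM–10:50 PM = 11 h 44 min; less 30 min break → 11 h 14 min
Fri: 6:47 AM–5:32 PM = 10 h 45 min; less 30 min break → 10 h 15 min
Sat: 8:28 AM–6:17 PM = 9 h 49 min; less 30 min break → 9 h 19 min
Sun: 6:47 AM–5:10 PM = 10 h 23 min; less 30 min break → 9 h 53 min
Total: 5 h 43 min + 5 h 26 min + 7 h 44 min + 11 h 14 min + 10 h 15 min + 9 h 19 min + 9 h 53 min = 59 h 34 min.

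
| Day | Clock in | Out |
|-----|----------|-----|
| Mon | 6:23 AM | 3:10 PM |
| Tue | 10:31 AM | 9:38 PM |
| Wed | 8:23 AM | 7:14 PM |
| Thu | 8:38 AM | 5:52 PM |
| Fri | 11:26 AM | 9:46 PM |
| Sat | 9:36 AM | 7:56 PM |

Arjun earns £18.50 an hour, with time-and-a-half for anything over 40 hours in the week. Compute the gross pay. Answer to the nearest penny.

£1313.04

Mon: 6:23 AM–3:10 PM = 8 h 47 min
Tue: 10:31 AM–9:38 PM = 11 h 7 min
Wed: 8:23 AM–7:14 PM = 10 h 51 min
Thu: 8:38 AM–5:52 PM = 9 h 14 min
Fri: 11:26 AM–9:46 PM = 10 h 20 min
Sat: 9:36 AM–7:56 PM = 10 h 20 min
Total worked: 60 h 39 min = 3639 min.
Regular 40 h 0 min = 2400 min at £18.50/h; overtime 20 h 39 min = 1239 min at £27.75/h.
Pay = (2400 × £18.50 + 1239 × £27.75) ÷ 60 = £1313.04.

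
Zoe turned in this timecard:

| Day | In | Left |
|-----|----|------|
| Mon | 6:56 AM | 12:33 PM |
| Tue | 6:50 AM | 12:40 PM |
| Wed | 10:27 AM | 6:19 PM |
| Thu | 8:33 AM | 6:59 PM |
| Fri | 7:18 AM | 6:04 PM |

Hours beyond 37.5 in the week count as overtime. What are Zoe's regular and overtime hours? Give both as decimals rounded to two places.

Mon: 6:56 AM–12:33 PM = 5 h 37 min
Tue: 6:50 AM–12:40 PM = 5 h 50 min
Wed: 10:27 AM–6:19 PM = 7 h 52 min
Thu: 8:33 AM–6:59 PM = 10 h 26 min
Fri: 7:18 AM–6:04 PM = 10 h 46 min
Total worked: 40 h 31 min = 40.52 h.
Threshold 37.5 h → overtime 3 h 1 min, regular 37 h 30 min.

Regular 37.50 hours, overtime 3.02 hours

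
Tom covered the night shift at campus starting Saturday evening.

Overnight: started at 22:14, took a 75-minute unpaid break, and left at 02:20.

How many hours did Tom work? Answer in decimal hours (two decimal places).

2.85 hours

Overnight: 22:14 → midnight = 1 h 46 min; midnight → 02:20 = 2 h 20 min; span 4 h 6 min; less 75 min break → 2 h 51 min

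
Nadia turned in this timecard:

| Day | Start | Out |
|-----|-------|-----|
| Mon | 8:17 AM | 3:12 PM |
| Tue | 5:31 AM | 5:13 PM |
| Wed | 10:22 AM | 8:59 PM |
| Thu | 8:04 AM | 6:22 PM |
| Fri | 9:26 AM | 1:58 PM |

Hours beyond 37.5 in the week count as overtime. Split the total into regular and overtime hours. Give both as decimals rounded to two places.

Mon: 8:17 AM–3:12 PM = 6 h 55 min
Tue: 5:31 AM–5:13 PM = 11 h 42 min
Wed: 10:22 AM–8:59 PM = 10 h 37 min
Thu: 8:04 AM–6:22 PM = 10 h 18 min
Fri: 9:26 AM–1:58 PM = 4 h 32 min
Total worked: 44 h 4 min = 44.07 h.
Threshold 37.5 h → overtime 6 h 34 min, regular 37 h 30 min.

Regular 37.50 hours, overtime 6.57 hours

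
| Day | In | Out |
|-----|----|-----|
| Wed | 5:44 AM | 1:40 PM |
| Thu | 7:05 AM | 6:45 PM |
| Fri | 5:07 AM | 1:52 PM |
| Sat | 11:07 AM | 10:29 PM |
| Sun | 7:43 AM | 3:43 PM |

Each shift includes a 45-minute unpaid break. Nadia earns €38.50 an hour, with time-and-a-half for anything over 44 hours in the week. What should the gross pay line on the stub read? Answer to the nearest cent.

€1692.72

Wed: 5:44 AM–1:40 PM = 7 h 56 min; less 45 min break → 7 h 11 min
Thu: 7:05 AM–6:45 PM = 11 h 40 min; less 45 min break → 10 h 55 min
Fri: 5:07 AM–1:52 PM = 8 h 45 min; less 45 min break → 8 h 0 min
Sat: 11:07 AM–10:29 PM = 11 h 22 min; less 45 min break → 10 h 37 min
Sun: 7:43 AM–3:43 PM = 8 h 0 min; less 45 min break → 7 h 15 min
Total worked: 43 h 58 min = 2638 min.
Regular 43 h 58 min = 2638 min at €38.50/h; overtime 0 h 0 min = 0 min at €57.75/h.
Pay = (2638 × €38.50 + 0 × €57.75) ÷ 60 = €1692.72.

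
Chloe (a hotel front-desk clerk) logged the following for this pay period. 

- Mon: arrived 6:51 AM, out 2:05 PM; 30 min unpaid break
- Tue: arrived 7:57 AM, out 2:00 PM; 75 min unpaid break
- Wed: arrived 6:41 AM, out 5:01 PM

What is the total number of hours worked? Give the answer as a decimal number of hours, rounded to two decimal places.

21.87 hours

Mon: 6:51 AM–2:05 PM = 7 h 14 min; less 30 min break → 6 h 44 min
Tue: 7:57 AM–2:00 PM = 6 h 3 min; less 75 min break → 4 h 48 min
Wed: 6:41 AM–5:01 PM = 10 h 20 min
Total: 6 h 44 min + 4 h 48 min + 10 h 20 min = 21 h 52 min.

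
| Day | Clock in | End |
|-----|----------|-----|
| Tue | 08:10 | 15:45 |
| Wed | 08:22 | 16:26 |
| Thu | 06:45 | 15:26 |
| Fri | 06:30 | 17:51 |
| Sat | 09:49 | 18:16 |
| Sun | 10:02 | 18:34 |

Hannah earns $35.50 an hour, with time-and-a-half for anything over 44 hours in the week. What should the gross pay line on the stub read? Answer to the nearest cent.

Tue: 08:10–15:45 = 7 h 35 min
Wed: 08:22–16:26 = 8 h 4 min
Thu: 06:45–15:26 = 8 h 41 min
Fri: 06:30–17:51 = 11 h 21 min
Sat: 09:49–18:16 = 8 h 27 min
Sun: 10:02–18:34 = 8 h 32 min
Total worked: 52 h 40 min = 3160 min.
Regular 44 h 0 min = 2640 min at $35.50/h; overtime 8 h 40 min = 520 min at $53.25/h.
Pay = (2640 × $35.50 + 520 × $53.25) ÷ 60 = $2023.50.

$2023.50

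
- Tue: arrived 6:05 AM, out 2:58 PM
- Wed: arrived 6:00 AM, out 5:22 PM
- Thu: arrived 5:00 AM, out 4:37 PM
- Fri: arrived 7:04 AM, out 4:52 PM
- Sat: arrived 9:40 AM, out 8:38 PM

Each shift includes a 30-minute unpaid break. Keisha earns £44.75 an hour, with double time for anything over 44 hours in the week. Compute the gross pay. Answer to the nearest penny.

£2517.93

Tue: 6:05 AM–2:58 PM = 8 h 53 min; less 30 min break → 8 h 23 min
Wed: 6:00 AM–5:22 PM = 11 h 22 min; less 30 min break → 10 h 52 min
Thu: 5:00 AM–4:37 PM = 11 h 37 min; less 30 min break → 11 h 7 min
Fri: 7:04 AM–4:52 PM = 9 h 48 min; less 30 min break → 9 h 18 min
Sat: 9:40 AM–8:38 PM = 10 h 58 min; less 30 min break → 10 h 28 min
Total worked: 50 h 8 min = 3008 min.
Regular 44 h 0 min = 2640 min at £44.75/h; overtime 6 h 8 min = 368 min at £89.50/h.
Pay = (2640 × £44.75 + 368 × £89.50) ÷ 60 = £2517.93.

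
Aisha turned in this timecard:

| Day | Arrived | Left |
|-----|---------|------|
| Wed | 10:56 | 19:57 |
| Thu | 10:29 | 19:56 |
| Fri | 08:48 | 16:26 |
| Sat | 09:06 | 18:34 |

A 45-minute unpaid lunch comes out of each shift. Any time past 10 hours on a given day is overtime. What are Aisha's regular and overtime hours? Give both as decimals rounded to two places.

Wed: 10:56–19:57 = 9 h 1 min; less 45 min break → 8 h 16 min
Thu: 10:29–19:56 = 9 h 27 min; less 45 min break → 8 h 42 min
Fri: 08:48–16:26 = 7 h 38 min; less 45 min break → 6 h 53 min
Sat: 09:06–18:34 = 9 h 28 min; less 45 min break → 8 h 43 min
Wed reg 8 h 16 min / OT 0 h 0 min; Thu reg 8 h 42 min / OT 0 h 0 min; Fri reg 6 h 53 min / OT 0 h 0 min; Sat reg 8 h 43 min / OT 0 h 0 min.
Totals: regular 32 h 34 min, overtime 0 h 0 min.

Regular 32.57 hours, overtime 0.00 hours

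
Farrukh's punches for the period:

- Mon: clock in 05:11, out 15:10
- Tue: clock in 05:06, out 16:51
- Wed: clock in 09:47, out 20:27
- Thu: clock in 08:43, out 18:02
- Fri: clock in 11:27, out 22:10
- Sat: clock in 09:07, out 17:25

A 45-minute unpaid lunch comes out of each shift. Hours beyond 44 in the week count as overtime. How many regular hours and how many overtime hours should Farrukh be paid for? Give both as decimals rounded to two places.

Regular 44.00 hours, overtime 12.23 hours

Mon: 05:11–15:10 = 9 h 59 min; less 45 min break → 9 h 14 min
Tue: 05:06–16:51 = 11 h 45 min; less 45 min break → 11 h 0 min
Wed: 09:47–20:27 = 10 h 40 min; less 45 min break → 9 h 55 min
Thu: 08:43–18:02 = 9 h 19 min; less 45 min break → 8 h 34 min
Fri: 11:27–22:10 = 10 h 43 min; less 45 min break → 9 h 58 min
Sat: 09:07–17:25 = 8 h 18 min; less 45 min break → 7 h 33 min
Total worked: 56 h 14 min = 56.23 h.
Threshold 44 h → overtime 12 h 14 min, regular 44 h 0 min.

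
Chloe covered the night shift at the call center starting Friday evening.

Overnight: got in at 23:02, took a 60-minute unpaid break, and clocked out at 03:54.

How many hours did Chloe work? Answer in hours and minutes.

3 h 52 min

Overnight: 23:02 → midnight = 0 h 58 min; midnight → 03:54 = 3 h 54 min; span 4 h 52 min; less 60 min break → 3 h 52 min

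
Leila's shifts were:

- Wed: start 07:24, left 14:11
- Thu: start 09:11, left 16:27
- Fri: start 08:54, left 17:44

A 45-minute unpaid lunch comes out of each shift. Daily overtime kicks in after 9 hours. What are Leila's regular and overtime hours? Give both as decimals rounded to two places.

Wed: 07:24–14:11 = 6 h 47 min; less 45 min break → 6 h 2 min
Thu: 09:11–16:27 = 7 h 16 min; less 45 min break → 6 h 31 min
Fri: 08:54–17:44 = 8 h 50 min; less 45 min break → 8 h 5 min
Wed reg 6 h 2 min / OT 0 h 0 min; Thu reg 6 h 31 min / OT 0 h 0 min; Fri reg 8 h 5 min / OT 0 h 0 min.
Totals: regular 20 h 38 min, overtime 0 h 0 min.

Regular 20.63 hours, overtime 0.00 hours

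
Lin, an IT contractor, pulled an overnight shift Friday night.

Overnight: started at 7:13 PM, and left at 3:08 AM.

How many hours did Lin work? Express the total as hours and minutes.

Overnight: 7:13 PM → midnight = 4 h 47 min; midnight → 3:08 AM = 3 h 8 min; span 7 h 55 min

7 h 55 min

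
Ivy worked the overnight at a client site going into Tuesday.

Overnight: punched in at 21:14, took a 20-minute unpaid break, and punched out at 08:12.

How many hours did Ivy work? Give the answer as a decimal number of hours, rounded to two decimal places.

10.63 hours

Overnight: 21:14 → midnight = 2 h 46 min; midnight → 08:12 = 8 h 12 min; span 10 h 58 min; less 20 min break → 10 h 38 min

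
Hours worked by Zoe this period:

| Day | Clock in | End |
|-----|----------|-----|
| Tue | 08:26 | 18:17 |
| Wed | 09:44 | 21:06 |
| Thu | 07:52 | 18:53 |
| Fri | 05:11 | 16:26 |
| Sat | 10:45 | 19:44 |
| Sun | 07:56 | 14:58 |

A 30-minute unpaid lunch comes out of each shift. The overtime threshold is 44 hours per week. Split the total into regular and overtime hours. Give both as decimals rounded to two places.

Tue: 08:26–18:17 = 9 h 51 min; less 30 min break → 9 h 21 min
Wed: 09:44–21:06 = 11 h 22 min; less 30 min break → 10 h 52 min
Thu: 07:52–18:53 = 11 h 1 min; less 30 min break → 10 h 31 min
Fri: 05:11–16:26 = 11 h 15 min; less 30 min break → 10 h 45 min
Sat: 10:45–19:44 = 8 h 59 min; less 30 min break → 8 h 29 min
Sun: 07:56–14:58 = 7 h 2 min; less 30 min break → 6 h 32 min
Total worked: 56 h 30 min = 56.50 h.
Threshold 44 h → overtime 12 h 30 min, regular 44 h 0 min.

Regular 44.00 hours, overtime 12.50 hours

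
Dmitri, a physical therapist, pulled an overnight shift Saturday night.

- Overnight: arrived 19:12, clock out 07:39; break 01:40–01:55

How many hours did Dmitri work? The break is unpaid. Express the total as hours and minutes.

Overnight: 19:12 → midnight = 4 h 48 min; midnight → 07:39 = 7 h 39 min; span 12 h 27 min; less 15 min break → 12 h 12 min

12 h 12 min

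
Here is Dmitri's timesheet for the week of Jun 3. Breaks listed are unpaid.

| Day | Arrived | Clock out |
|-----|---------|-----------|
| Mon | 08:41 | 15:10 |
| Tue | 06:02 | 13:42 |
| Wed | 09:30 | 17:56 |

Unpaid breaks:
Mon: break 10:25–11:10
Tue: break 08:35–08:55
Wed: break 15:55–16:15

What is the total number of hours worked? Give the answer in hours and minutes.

Mon: 08:41–15:10 = 6 h 29 min; less 45 min break → 5 h 44 min
Tue: 06:02–13:42 = 7 h 40 min; less 20 min break → 7 h 20 min
Wed: 09:30–17:56 = 8 h 26 min; less 20 min break → 8 h 6 min
Total: 5 h 44 min + 7 h 20 min + 8 h 6 min = 21 h 10 min.

21 h 10 min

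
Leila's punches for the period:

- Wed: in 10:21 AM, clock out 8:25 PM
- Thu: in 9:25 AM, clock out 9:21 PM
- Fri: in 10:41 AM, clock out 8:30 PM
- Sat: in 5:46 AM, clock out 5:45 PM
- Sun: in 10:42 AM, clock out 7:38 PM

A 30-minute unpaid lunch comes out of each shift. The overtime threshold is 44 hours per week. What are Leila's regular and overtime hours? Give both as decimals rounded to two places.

Regular 44.00 hours, overtime 6.23 hours

Wed: 10:21 AM–8:25 PM = 10 h 4 min; less 30 min break → 9 h 34 min
Thu: 9:25 AM–9:21 PM = 11 h 56 min; less 30 min break → 11 h 26 min
Fri: 10:41 AM–8:30 PM = 9 h 49 min; less 30 min break → 9 h 19 min
Sat: 5:46 AM–5:45 PM = 11 h 59 min; less 30 min break → 11 h 29 min
Sun: 10:42 AM–7:38 PM = 8 h 56 min; less 30 min break → 8 h 26 min
Total worked: 50 h 14 min = 50.23 h.
Threshold 44 h → overtime 6 h 14 min, regular 44 h 0 min.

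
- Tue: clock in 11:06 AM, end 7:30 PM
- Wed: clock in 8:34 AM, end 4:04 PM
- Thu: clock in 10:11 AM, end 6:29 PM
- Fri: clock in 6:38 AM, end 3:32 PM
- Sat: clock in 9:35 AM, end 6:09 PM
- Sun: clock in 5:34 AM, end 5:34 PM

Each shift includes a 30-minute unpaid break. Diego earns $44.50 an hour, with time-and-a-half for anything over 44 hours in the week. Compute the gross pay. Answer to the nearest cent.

Tue: 11:06 AM–7:30 PM = 8 h 24 min; less 30 min break → 7 h 54 min
Wed: 8:34 AM–4:04 PM = 7 h 30 min; less 30 min break → 7 h 0 min
Thu: 10:11 AM–6:29 PM = 8 h 18 min; less 30 min break → 7 h 48 min
Fri: 6:38 AM–3:32 PM = 8 h 54 min; less 30 min break → 8 h 24 min
Sat: 9:35 AM–6:09 PM = 8 h 34 min; less 30 min break → 8 h 4 min
Sun: 5:34 AM–5:34 PM = 12 h 0 min; less 30 min break → 11 h 30 min
Total worked: 50 h 40 min = 3040 min.
Regular 44 h 0 min = 2640 min at $44.50/h; overtime 6 h 40 min = 400 min at $66.75/h.
Pay = (2640 × $44.50 + 400 × $66.75) ÷ 60 = $2403.00.

$2403.00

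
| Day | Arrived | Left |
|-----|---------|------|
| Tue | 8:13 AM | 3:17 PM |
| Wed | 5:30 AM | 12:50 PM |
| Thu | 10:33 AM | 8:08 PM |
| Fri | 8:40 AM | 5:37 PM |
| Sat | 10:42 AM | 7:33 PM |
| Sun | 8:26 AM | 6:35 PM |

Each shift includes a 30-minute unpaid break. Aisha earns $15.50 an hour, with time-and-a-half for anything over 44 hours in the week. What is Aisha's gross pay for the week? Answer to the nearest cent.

Tue: 8:13 AM–3:17 PM = 7 h 4 min; less 30 min break → 6 h 34 min
Wed: 5:30 AM–12:50 PM = 7 h 20 min; less 30 min break → 6 h 50 min
Thu: 10:33 AM–8:08 PM = 9 h 35 min; less 30 min break → 9 h 5 min
Fri: 8:40 AM–5:37 PM = 8 h 57 min; less 30 min break → 8 h 27 min
Sat: 10:42 AM–7:33 PM = 8 h 51 min; less 30 min break → 8 h 21 min
Sun: 8:26 AM–6:35 PM = 10 h 9 min; less 30 min break → 9 h 39 min
Total worked: 48 h 56 min = 2936 min.
Regular 44 h 0 min = 2640 min at $15.50/h; overtime 4 h 56 min = 296 min at $23.25/h.
Pay = (2640 × $15.50 + 296 × $23.25) ÷ 60 = $796.70.

$796.70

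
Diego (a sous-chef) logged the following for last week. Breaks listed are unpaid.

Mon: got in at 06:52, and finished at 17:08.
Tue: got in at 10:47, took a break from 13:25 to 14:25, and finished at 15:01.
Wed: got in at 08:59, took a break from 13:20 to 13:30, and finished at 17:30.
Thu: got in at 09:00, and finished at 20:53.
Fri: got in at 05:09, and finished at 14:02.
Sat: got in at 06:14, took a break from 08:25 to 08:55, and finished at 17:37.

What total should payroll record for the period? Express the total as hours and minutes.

Mon: 06:52–17:08 = 10 h 16 min
Tue: 10:47–15:01 = 4 h 14 min; less 60 min break → 3 h 14 min
Wed: 08:59–17:30 = 8 h 31 min; less 10 min break → 8 h 21 min
Thu: 09:00–20:53 = 11 h 53 min
Fri: 05:09–14:02 = 8 h 53 min
Sat: 06:14–17:37 = 11 h 23 min; less 30 min break → 10 h 53 min
Total: 10 h 16 min + 3 h 14 min + 8 h 21 min + 11 h 53 min + 8 h 53 min + 10 h 53 min = 53 h 30 min.

53 h 30 min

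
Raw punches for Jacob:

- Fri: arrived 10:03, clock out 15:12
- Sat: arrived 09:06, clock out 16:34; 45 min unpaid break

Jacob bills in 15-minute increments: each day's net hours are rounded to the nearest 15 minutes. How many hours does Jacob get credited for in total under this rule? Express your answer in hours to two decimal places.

12.00 hours

Fri: 10:03–15:12 = 5 h 9 min → rounds to 5 h 15 min
Sat: 09:06–16:34 = 7 h 28 min − 45 min = 6 h 43 min → rounds to 6 h 45 min
Total credited: 12 h 0 min.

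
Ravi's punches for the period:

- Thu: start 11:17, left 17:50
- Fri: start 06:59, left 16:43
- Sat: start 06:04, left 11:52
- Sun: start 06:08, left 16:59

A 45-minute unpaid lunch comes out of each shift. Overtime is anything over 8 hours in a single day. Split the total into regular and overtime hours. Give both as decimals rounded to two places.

Thu: 11:17–17:50 = 6 h 33 min; less 45 min break → 5 h 48 min
Fri: 06:59–16:43 = 9 h 44 min; less 45 min break → 8 h 59 min
Sat: 06:04–11:52 = 5 h 48 min; less 45 min break → 5 h 3 min
Sun: 06:08–16:59 = 10 h 51 min; less 45 min break → 10 h 6 min
Thu reg 5 h 48 min / OT 0 h 0 min; Fri reg 8 h 0 min / OT 0 h 59 min; Sat reg 5 h 3 min / OT 0 h 0 min; Sun reg 8 h 0 min / OT 2 h 6 min.
Totals: regular 26 h 51 min, overtime 3 h 5 min.

Regular 26.85 hours, overtime 3.08 hours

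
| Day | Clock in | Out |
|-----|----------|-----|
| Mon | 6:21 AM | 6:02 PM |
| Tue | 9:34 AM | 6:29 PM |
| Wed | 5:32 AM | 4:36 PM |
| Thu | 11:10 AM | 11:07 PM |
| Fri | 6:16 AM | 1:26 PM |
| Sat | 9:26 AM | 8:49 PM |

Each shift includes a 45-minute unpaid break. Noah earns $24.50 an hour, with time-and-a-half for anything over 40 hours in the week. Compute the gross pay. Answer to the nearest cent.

$1629.25

Mon: 6:21 AM–6:02 PM = 11 h 41 min; less 45 min break → 10 h 56 min
Tue: 9:34 AM–6:29 PM = 8 h 55 min; less 45 min break → 8 h 10 min
Wed: 5:32 AM–4:36 PM = 11 h 4 min; less 45 min break → 10 h 19 min
Thu: 11:10 AM–11:07 PM = 11 h 57 min; less 45 min break → 11 h 12 min
Fri: 6:16 AM–1:26 PM = 7 h 10 min; less 45 min break → 6 h 25 min
Sat: 9:26 AM–8:49 PM = 11 h 23 min; less 45 min break → 10 h 38 min
Total worked: 57 h 40 min = 3460 min.
Regular 40 h 0 min = 2400 min at $24.50/h; overtime 17 h 40 min = 1060 min at $36.75/h.
Pay = (2400 × $24.50 + 1060 × $36.75) ÷ 60 = $1629.25.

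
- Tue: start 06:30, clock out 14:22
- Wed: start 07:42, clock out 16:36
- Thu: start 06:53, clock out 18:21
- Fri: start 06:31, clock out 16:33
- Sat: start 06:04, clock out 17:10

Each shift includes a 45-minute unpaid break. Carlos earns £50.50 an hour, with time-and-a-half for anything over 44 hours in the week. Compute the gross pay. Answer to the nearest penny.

Tue: 06:30–14:22 = 7 h 52 min; less 45 min break → 7 h 7 min
Wed: 07:42–16:36 = 8 h 54 min; less 45 min break → 8 h 9 min
Thu: 06:53–18:21 = 11 h 28 min; less 45 min break → 10 h 43 min
Fri: 06:31–16:33 = 10 h 2 min; less 45 min break → 9 h 17 min
Sat: 06:04–17:10 = 11 h 6 min; less 45 min break → 10 h 21 min
Total worked: 45 h 37 min = 2737 min.
Regular 44 h 0 min = 2640 min at £50.50/h; overtime 1 h 37 min = 97 min at £75.75/h.
Pay = (2640 × £50.50 + 97 × £75.75) ÷ 60 = £2344.46.

£2344.46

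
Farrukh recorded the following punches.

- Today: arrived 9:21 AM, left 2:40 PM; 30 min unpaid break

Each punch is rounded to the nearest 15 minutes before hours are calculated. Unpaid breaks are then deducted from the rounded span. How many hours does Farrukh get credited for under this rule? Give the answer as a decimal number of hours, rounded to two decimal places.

5.00 hours

Today: in 9:21 AM→9:15 AM, out 2:40 PM→2:45 PM; 5 h 30 min − 30 min = 5 h 0 min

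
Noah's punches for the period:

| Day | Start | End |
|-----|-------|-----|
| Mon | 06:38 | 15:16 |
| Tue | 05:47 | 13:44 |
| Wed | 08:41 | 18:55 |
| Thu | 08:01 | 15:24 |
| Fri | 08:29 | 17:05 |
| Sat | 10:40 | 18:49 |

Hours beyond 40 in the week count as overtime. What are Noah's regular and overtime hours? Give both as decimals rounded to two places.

Mon: 06:38–15:16 = 8 h 38 min
Tue: 05:47–13:44 = 7 h 57 min
Wed: 08:41–18:55 = 10 h 14 min
Thu: 08:01–15:24 = 7 h 23 min
Fri: 08:29–17:05 = 8 h 36 min
Sat: 10:40–18:49 = 8 h 9 min
Total worked: 50 h 57 min = 50.95 h.
Threshold 40 h → overtime 10 h 57 min, regular 40 h 0 min.

Regular 40.00 hours, overtime 10.95 hours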